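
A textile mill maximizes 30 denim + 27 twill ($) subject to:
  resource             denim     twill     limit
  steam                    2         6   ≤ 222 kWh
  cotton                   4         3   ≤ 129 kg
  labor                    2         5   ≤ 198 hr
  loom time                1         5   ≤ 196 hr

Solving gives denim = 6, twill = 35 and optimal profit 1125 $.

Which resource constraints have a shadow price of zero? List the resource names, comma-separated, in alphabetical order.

steam: 222/222 (binding)
cotton: 129/129 (binding)
labor: 187/198 (slack 11)
loom time: 181/196 (slack 15)
By complementary slackness, a constraint with positive slack has shadow price 0 → labor, loom time.

labor, loom time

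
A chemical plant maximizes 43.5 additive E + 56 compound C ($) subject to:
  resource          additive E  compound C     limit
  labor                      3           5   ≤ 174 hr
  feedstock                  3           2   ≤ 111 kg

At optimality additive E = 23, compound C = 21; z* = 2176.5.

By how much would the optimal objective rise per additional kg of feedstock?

5.5

Both labor and feedstock are binding at x*.
The binding rows give the dual system: 3·y_labor + 3·y_feedstock = 43.5 and 5·y_labor + 2·y_feedstock = 56.
Solving: y_labor = 9, y_feedstock = 5.5.
Shadow price of feedstock = 5.5.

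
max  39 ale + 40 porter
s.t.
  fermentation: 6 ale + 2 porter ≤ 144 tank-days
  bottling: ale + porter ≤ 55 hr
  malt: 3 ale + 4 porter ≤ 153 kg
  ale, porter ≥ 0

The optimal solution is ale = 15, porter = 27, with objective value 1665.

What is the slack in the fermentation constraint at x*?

fermentation used = 6·15 + 2·27 = 144; slack = 144 − 144 = 0.

0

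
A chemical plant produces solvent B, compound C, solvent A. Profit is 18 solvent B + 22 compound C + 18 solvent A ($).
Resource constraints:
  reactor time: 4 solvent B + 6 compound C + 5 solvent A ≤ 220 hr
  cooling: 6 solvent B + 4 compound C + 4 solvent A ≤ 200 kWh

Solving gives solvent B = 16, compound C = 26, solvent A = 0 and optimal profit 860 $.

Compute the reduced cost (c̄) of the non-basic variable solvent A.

-1

At the optimum: reactor time uses 220 of 220 (binding); cooling uses 200 of 200 (binding).
From A_Bᵀ y = c: 4·y_reactor time + 6·y_cooling = 18; 6·y_reactor time + 4·y_cooling = 22.
→ y_reactor time = 3 and y_cooling = 1.
Reduced cost of solvent A: c₃ − yᵀa₃ = 18 − (3·5 + 1·4) = 18 − 19 = -1.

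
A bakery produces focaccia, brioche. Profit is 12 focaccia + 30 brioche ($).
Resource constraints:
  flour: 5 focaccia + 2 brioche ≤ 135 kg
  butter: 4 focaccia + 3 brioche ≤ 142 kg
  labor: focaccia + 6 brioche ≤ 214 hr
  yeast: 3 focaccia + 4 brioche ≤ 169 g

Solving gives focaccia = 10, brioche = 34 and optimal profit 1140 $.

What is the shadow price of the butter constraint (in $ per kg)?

2

At the optimum: flour uses 118 of 135 (slack = 17); butter uses 142 of 142 (binding); labor uses 214 of 214 (binding); yeast uses 166 of 169 (slack = 3).
Since flour, yeast are not tight, their duals are 0.
From A_Bᵀ y = c: 4·y_butter + 1·y_labor = 12; 3·y_butter + 6·y_labor = 30.
→ y_butter = 2 and y_labor = 4.
Shadow price of butter = 2.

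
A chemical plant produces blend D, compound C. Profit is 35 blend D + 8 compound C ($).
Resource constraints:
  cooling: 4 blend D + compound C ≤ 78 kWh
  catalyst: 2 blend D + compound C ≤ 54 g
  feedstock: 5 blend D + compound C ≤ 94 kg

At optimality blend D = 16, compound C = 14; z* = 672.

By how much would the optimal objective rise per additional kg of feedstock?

3

At the optimum: cooling uses 78 of 78 (binding); catalyst uses 46 of 54 (slack = 8); feedstock uses 94 of 94 (binding).
Slack constraints have shadow price 0 (complementary slackness).
Dual feasibility on the basic columns requires 4·y_cooling + 5·y_feedstock = 35, 1·y_cooling + 1·y_feedstock = 8.
→ y_cooling = 5 and y_feedstock = 3.
Shadow price of feedstock = 3.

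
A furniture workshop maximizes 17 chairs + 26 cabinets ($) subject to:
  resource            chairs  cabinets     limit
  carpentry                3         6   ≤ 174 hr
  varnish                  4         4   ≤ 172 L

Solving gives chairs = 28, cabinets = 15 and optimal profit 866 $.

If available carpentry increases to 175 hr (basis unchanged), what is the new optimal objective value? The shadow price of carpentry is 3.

869

Δb = 1, so new z* = 866 + (3)·(1) = 866 + 3 = 869.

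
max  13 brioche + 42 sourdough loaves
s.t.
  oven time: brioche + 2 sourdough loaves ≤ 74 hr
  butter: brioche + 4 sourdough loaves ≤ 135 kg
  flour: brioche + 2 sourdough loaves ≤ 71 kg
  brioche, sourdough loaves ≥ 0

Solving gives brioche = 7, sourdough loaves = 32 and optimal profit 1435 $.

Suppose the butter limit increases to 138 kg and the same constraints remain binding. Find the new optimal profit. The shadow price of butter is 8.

1459

Δb = 3, so new z* = 1435 + (8)·(3) = 1435 + 24 = 1459.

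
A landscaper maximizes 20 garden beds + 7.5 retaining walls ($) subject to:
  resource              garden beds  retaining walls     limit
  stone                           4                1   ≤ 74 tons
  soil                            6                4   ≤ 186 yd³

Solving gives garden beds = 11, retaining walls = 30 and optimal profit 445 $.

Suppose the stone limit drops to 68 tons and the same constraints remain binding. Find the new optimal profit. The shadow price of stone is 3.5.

424

Δb = -6, so new z* = 445 + (3.5)·(-6) = 445 − 21 = 424.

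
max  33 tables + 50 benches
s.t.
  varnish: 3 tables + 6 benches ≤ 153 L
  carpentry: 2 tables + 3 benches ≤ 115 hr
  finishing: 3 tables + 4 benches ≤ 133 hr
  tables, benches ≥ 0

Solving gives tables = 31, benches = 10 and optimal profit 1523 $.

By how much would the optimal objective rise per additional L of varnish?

3

Check each constraint at x*: varnish 153/153 (tight); carpentry 92/115 (slack 23); finishing 133/133 (tight).
Since carpentry is not tight, its dual is 0.
From A_Bᵀ y = c: 3·y_varnish + 3·y_finishing = 33; 6·y_varnish + 4·y_finishing = 50.
→ y_varnish = 3 and y_finishing = 8.
Shadow price of varnish = 3.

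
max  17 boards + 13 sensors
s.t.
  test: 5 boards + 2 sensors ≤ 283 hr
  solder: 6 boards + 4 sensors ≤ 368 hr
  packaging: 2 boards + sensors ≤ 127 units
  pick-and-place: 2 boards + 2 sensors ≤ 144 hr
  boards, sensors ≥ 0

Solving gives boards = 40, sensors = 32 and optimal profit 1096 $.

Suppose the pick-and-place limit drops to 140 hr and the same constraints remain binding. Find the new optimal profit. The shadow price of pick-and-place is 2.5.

1086

Δb = -4, so new z* = 1096 + (2.5)·(-4) = 1096 − 10 = 1086.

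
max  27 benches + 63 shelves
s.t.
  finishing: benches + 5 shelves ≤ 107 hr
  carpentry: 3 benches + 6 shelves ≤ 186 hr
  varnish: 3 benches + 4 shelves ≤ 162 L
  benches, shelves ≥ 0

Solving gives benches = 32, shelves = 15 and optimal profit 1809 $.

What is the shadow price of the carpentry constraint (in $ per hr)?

8

At the optimum: finishing uses 107 of 107 (binding); carpentry uses 186 of 186 (binding); varnish uses 156 of 162 (slack = 6).
By complementary slackness, y = 0 for the non-binding constraint.
Dual feasibility on the basic columns requires 1·y_finishing + 3·y_carpentry = 27, 5·y_finishing + 6·y_carpentry = 63.
This yields shadow prices y_finishing = 3, y_carpentry = 8.
Shadow price of carpentry = 8.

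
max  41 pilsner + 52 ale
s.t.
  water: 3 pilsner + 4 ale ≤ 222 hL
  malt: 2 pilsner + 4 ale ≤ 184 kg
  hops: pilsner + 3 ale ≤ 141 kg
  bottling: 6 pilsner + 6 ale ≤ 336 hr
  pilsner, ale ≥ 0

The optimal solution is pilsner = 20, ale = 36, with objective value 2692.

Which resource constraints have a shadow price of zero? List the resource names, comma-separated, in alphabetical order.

water: 204/222 (slack 18)
malt: 184/184 (binding)
hops: 128/141 (slack 13)
bottling: 336/336 (binding)
By complementary slackness, a constraint with positive slack has shadow price 0 → hops, water.

hops, water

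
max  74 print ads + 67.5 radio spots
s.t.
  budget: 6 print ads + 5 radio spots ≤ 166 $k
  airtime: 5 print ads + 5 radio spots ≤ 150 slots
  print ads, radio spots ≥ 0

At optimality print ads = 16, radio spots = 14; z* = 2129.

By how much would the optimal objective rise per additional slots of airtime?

Both budget and airtime are binding at x*.
From A_Bᵀ y = c: 6·y_budget + 5·y_airtime = 74; 5·y_budget + 5·y_airtime = 67.5.
Solving: y_budget = 6.5, y_airtime = 7.
Shadow price of airtime = 7.

7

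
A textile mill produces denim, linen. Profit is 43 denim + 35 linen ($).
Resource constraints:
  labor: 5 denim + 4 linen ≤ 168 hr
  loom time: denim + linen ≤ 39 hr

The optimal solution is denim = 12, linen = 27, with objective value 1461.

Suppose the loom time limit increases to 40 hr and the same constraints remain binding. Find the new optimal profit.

At the optimum: labor uses 168 of 168 (binding); loom time uses 39 of 39 (binding).
Dual feasibility on the basic columns requires 5·y_labor + 1·y_loom time = 43, 4·y_labor + 1·y_loom time = 35.
→ y_labor = 8 and y_loom time = 3.
Δz = y_loom time·Δb = 3 × (1) = 3, so new z* = 1461 + 3 = 1464.

1464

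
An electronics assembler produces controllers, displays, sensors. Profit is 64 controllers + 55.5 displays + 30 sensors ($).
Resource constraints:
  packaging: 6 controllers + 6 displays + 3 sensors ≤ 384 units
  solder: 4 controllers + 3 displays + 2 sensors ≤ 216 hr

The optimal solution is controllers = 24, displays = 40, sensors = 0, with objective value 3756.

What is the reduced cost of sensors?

Check each constraint at x*: packaging 384/384 (tight); solder 216/216 (tight).
Dual feasibility on the basic columns requires 6·y_packaging + 4·y_solder = 64, 6·y_packaging + 3·y_solder = 55.5.
→ y_packaging = 5 and y_solder = 8.5.
Reduced cost of sensors: c₃ − yᵀa₃ = 30 − (5·3 + 8.5·2) = 30 − 32 = -2.

-2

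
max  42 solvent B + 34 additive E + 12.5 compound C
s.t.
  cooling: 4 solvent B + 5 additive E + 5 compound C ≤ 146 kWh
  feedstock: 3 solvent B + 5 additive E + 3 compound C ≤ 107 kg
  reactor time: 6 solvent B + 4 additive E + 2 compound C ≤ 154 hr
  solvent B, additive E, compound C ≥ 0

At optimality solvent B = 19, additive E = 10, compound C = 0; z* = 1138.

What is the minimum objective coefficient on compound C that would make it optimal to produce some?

18

At the optimum: cooling uses 126 of 146 (slack = 20); feedstock uses 107 of 107 (binding); reactor time uses 154 of 154 (binding).
By complementary slackness, y = 0 for the non-binding constraint.
The binding rows give the dual system: 3·y_feedstock + 6·y_reactor time = 42 and 5·y_feedstock + 4·y_reactor time = 34.
This yields shadow prices y_feedstock = 2, y_reactor time = 6.
compound C enters the basis when its profit ≥ yᵀa₃ = 2·3 + 6·2 = 18.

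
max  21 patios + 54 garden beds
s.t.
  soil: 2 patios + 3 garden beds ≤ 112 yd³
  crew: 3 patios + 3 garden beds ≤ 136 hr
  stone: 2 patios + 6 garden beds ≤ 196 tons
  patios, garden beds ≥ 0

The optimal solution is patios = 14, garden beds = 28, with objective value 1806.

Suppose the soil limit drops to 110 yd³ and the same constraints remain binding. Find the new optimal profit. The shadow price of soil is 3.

1800

Δb = -2, so new z* = 1806 + (3)·(-2) = 1806 − 6 = 1800.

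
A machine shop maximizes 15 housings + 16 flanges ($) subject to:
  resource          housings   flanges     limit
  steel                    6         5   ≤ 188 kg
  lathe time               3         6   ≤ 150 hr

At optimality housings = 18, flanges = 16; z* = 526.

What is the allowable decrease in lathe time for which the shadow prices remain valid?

56

Binding constraints: steel, lathe time. The basis is B = [[6,5],[3,6]] with det 21.
Per unit decrease in lathe time, x* moves by d = (0.2381, -0.2857).
The basis stays optimal until flanges reaches 0; allowable decrease = 56 hr.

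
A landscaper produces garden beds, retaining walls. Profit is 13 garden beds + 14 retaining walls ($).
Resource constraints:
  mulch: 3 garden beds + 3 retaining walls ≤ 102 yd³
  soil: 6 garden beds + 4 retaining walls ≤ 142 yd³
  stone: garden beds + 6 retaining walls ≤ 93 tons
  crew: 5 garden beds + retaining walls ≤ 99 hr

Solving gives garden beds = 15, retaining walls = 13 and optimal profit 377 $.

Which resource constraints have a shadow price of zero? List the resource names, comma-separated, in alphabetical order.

crew, mulch

mulch: 84/102 (slack 18)
soil: 142/142 (binding)
stone: 93/93 (binding)
crew: 88/99 (slack 11)
By complementary slackness, a constraint with positive slack has shadow price 0 → crew, mulch.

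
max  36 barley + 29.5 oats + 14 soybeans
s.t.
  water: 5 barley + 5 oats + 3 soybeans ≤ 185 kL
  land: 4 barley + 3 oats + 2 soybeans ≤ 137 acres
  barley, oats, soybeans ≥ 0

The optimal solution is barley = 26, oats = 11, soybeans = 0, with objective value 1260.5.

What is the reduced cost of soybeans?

-5

Check each constraint at x*: water 185/185 (tight); land 137/137 (tight).
Dual feasibility on the basic columns requires 5·y_water + 4·y_land = 36, 5·y_water + 3·y_land = 29.5.
This yields shadow prices y_water = 2, y_land = 6.5.
Reduced cost of soybeans: c₃ − yᵀa₃ = 14 − (2·3 + 6.5·2) = 14 − 19 = -5.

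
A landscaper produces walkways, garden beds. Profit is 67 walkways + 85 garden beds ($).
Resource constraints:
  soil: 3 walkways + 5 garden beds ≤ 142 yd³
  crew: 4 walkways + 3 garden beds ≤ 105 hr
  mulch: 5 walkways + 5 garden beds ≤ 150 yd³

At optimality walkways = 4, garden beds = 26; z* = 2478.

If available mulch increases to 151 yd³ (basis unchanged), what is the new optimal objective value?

Check each constraint at x*: soil 142/142 (tight); crew 94/105 (slack 11); mulch 150/150 (tight).
By complementary slackness, y = 0 for the non-binding constraint.
Dual feasibility on the basic columns requires 3·y_soil + 5·y_mulch = 67, 5·y_soil + 5·y_mulch = 85.
This yields shadow prices y_soil = 9, y_mulch = 8.
Δz = y_mulch·Δb = 8 × (1) = 8, so new z* = 2478 + 8 = 2486.

2486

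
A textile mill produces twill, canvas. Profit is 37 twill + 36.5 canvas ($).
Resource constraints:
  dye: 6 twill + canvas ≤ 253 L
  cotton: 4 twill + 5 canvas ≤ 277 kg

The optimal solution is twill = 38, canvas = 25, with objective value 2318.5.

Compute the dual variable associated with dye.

At the optimum: dye uses 253 of 253 (binding); cotton uses 277 of 277 (binding).
From A_Bᵀ y = c: 6·y_dye + 4·y_cotton = 37; 1·y_dye + 5·y_cotton = 36.5.
→ y_dye = 1.5 and y_cotton = 7.
Shadow price of dye = 1.5.

1.5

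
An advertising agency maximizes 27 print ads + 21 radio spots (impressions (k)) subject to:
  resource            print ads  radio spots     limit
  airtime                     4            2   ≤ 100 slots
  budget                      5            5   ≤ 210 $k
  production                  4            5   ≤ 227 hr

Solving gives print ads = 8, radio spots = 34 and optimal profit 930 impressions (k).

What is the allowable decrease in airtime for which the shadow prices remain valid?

Binding constraints: airtime, budget. The basis is B = [[4,2],[5,5]] with det 10.
Per unit decrease in airtime, x* moves by d = (-0.5, 0.5).
The basis stays optimal until print ads reaches 0; allowable decrease = 16 slots.

16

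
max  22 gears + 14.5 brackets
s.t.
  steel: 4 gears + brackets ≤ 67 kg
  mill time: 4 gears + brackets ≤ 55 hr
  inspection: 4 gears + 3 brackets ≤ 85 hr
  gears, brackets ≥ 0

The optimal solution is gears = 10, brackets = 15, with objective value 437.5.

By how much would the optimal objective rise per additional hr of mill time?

Binding: mill time and inspection. Non-binding: steel (12 unused).
Since steel is not tight, its dual is 0.
The binding rows give the dual system: 4·y_mill time + 4·y_inspection = 22 and 1·y_mill time + 3·y_inspection = 14.5.
This yields shadow prices y_mill time = 1, y_inspection = 4.5.
Shadow price of mill time = 1.

1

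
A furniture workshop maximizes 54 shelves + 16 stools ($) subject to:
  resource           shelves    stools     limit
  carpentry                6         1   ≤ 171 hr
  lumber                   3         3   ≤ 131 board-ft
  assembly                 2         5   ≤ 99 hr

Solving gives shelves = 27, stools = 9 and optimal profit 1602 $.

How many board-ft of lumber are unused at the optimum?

lumber used = 3·27 + 3·9 = 108; slack = 131 − 108 = 23.

23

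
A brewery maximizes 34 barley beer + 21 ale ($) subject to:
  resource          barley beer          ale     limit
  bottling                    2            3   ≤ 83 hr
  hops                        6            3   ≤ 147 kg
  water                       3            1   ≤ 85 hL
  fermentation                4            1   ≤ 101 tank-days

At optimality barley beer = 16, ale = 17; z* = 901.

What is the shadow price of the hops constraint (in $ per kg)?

5

At the optimum: bottling uses 83 of 83 (binding); hops uses 147 of 147 (binding); water uses 65 of 85 (slack = 20); fermentation uses 81 of 101 (slack = 20).
Slack constraints have shadow price 0 (complementary slackness).
The binding rows give the dual system: 2·y_bottling + 6·y_hops = 34 and 3·y_bottling + 3·y_hops = 21.
This yields shadow prices y_bottling = 2, y_hops = 5.
Shadow price of hops = 5.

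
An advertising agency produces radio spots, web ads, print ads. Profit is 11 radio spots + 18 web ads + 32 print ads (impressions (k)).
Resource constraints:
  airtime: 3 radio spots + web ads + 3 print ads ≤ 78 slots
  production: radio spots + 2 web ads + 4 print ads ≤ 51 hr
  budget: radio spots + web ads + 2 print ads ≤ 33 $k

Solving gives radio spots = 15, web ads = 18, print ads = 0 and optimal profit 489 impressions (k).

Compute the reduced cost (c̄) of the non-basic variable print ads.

-4

Binding: production and budget. Non-binding: airtime (15 unused).
Slack constraints have shadow price 0 (complementary slackness).
Dual feasibility on the basic columns requires 1·y_production + 1·y_budget = 11, 2·y_production + 1·y_budget = 18.
→ y_production = 7 and y_budget = 4.
Reduced cost of print ads: c₃ − yᵀa₃ = 32 − (7·4 + 4·2) = 32 − 36 = -4.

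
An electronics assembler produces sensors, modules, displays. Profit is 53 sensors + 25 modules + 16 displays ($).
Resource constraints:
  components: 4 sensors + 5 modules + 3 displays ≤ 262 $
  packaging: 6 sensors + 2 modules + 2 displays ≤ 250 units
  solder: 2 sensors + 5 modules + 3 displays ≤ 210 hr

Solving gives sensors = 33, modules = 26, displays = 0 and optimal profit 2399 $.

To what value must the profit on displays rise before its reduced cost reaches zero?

21

Check each constraint at x*: components 262/262 (tight); packaging 250/250 (tight); solder 196/210 (slack 14).
Since solder is not tight, its dual is 0.
Dual feasibility on the basic columns requires 4·y_components + 6·y_packaging = 53, 5·y_components + 2·y_packaging = 25.
→ y_components = 2 and y_packaging = 7.5.
displays enters the basis when its profit ≥ yᵀa₃ = 2·3 + 7.5·2 = 21.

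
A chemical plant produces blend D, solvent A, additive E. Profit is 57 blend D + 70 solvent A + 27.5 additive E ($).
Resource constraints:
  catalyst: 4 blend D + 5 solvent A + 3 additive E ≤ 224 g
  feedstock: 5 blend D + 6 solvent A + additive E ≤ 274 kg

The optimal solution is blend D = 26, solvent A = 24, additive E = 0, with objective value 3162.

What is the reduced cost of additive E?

Both catalyst and feedstock are binding at x*.
Dual feasibility on the basic columns requires 4·y_catalyst + 5·y_feedstock = 57, 5·y_catalyst + 6·y_feedstock = 70.
→ y_catalyst = 8 and y_feedstock = 5.
Reduced cost of additive E: c₃ − yᵀa₃ = 27.5 − (8·3 + 5·1) = 27.5 − 29 = -1.5.

-1.5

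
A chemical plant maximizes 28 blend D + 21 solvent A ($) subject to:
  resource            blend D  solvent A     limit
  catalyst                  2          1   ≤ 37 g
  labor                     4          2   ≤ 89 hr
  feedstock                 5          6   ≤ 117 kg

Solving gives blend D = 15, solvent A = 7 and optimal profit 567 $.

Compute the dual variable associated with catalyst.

Binding: catalyst and feedstock. Non-binding: labor (15 unused).
By complementary slackness, y = 0 for the non-binding constraint.
From A_Bᵀ y = c: 2·y_catalyst + 5·y_feedstock = 28; 1·y_catalyst + 6·y_feedstock = 21.
This yields shadow prices y_catalyst = 9, y_feedstock = 2.
Shadow price of catalyst = 9.

9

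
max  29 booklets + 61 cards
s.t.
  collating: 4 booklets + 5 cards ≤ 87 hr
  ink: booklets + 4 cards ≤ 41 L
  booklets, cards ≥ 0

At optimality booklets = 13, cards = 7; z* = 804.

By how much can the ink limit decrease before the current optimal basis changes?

19.25

Binding constraints: collating, ink. The basis is B = [[4,5],[1,4]] with det 11.
Per unit decrease in ink, x* moves by d = (0.4545, -0.3636).
The basis stays optimal until cards reaches 0; allowable decrease = 19.25 L.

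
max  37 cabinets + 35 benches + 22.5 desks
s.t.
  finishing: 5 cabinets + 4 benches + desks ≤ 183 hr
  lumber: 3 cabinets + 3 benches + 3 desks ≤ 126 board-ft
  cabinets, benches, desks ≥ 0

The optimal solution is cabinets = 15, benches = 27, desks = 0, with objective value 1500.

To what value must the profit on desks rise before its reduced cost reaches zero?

At the optimum: finishing uses 183 of 183 (binding); lumber uses 126 of 126 (binding).
The binding rows give the dual system: 5·y_finishing + 3·y_lumber = 37 and 4·y_finishing + 3·y_lumber = 35.
→ y_finishing = 2 and y_lumber = 9.
desks enters the basis when its profit ≥ yᵀa₃ = 2·1 + 9·3 = 29.

29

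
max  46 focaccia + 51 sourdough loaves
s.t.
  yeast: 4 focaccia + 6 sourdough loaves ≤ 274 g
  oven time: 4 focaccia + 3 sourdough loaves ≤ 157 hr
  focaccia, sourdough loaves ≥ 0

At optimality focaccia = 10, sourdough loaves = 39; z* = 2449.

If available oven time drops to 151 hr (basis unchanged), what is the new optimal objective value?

Check each constraint at x*: yeast 274/274 (tight); oven time 157/157 (tight).
From A_Bᵀ y = c: 4·y_yeast + 4·y_oven time = 46; 6·y_yeast + 3·y_oven time = 51.
→ y_yeast = 5.5 and y_oven time = 6.
Δz = y_oven time·Δb = 6 × (-6) = -36, so new z* = 2449 − 36 = 2413.

2413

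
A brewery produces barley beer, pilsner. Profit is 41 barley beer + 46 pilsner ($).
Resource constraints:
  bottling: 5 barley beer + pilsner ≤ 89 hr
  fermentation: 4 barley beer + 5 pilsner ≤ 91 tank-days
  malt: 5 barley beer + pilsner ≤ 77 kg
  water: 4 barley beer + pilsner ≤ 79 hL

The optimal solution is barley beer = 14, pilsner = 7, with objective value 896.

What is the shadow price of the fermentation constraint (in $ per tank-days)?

9

Binding: fermentation and malt. Non-binding: bottling (12 unused), water (16 unused).
By complementary slackness, y = 0 for the non-binding constraints.
Dual feasibility on the basic columns requires 4·y_fermentation + 5·y_malt = 41, 5·y_fermentation + 1·y_malt = 46.
Solving: y_fermentation = 9, y_malt = 1.
Shadow price of fermentation = 9.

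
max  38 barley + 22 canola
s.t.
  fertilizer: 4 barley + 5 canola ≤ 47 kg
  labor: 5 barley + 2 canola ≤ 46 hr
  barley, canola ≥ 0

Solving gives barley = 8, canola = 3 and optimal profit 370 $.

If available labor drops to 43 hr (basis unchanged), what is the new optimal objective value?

At the optimum: fertilizer uses 47 of 47 (binding); labor uses 46 of 46 (binding).
The binding rows give the dual system: 4·y_fertilizer + 5·y_labor = 38 and 5·y_fertilizer + 2·y_labor = 22.
This yields shadow prices y_fertilizer = 2, y_labor = 6.
Δz = y_labor·Δb = 6 × (-3) = -18, so new z* = 370 − 18 = 352.

352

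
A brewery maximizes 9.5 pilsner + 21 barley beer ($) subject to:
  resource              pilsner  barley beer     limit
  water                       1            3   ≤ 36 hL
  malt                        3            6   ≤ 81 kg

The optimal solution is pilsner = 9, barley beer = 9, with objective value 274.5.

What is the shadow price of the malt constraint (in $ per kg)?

2.5

Check each constraint at x*: water 36/36 (tight); malt 81/81 (tight).
Dual feasibility on the basic columns requires 1·y_water + 3·y_malt = 9.5, 3·y_water + 6·y_malt = 21.
→ y_water = 2 and y_malt = 2.5.
Shadow price of malt = 2.5.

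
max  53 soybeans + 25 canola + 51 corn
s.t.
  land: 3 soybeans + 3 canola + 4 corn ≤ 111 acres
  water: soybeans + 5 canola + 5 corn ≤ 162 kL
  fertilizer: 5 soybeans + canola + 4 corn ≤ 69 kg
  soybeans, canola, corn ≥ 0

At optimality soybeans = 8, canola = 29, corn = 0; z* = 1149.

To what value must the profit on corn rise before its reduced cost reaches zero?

Check each constraint at x*: land 111/111 (tight); water 153/162 (slack 9); fertilizer 69/69 (tight).
Slack constraints have shadow price 0 (complementary slackness).
The binding rows give the dual system: 3·y_land + 5·y_fertilizer = 53 and 3·y_land + 1·y_fertilizer = 25.
→ y_land = 6 and y_fertilizer = 7.
corn enters the basis when its profit ≥ yᵀa₃ = 6·4 + 7·4 = 52.

52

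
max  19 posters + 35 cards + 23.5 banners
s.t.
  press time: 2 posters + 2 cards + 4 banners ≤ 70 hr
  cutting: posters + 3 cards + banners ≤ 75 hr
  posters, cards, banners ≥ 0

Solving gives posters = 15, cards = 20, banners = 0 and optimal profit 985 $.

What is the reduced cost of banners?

-6.5

Check each constraint at x*: press time 70/70 (tight); cutting 75/75 (tight).
The binding rows give the dual system: 2·y_press time + 1·y_cutting = 19 and 2·y_press time + 3·y_cutting = 35.
Solving: y_press time = 5.5, y_cutting = 8.
Reduced cost of banners: c₃ − yᵀa₃ = 23.5 − (5.5·4 + 8·1) = 23.5 − 30 = -6.5.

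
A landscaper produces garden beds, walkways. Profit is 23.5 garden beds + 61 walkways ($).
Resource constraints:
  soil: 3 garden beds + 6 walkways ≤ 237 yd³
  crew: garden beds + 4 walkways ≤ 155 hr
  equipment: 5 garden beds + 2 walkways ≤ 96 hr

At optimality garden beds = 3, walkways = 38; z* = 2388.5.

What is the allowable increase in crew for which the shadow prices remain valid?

Binding constraints: soil, crew. The basis is B = [[3,6],[1,4]] with det 6.
Per unit increase in crew, x* moves by d = (-1, 0.5).
The basis stays optimal until garden beds reaches 0; allowable increase = 3 hr.

3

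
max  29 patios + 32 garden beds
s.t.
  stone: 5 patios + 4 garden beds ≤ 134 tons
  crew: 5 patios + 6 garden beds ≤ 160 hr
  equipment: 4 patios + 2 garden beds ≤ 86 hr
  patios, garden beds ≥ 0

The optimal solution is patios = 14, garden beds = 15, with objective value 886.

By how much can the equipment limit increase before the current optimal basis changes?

Binding constraints: crew, equipment. The basis is B = [[5,6],[4,2]] with det -14.
Per unit increase in equipment, x* moves by d = (0.4286, -0.3571).
The basis stays optimal until stone becomes binding; allowable increase = 5.6 hr.

5.6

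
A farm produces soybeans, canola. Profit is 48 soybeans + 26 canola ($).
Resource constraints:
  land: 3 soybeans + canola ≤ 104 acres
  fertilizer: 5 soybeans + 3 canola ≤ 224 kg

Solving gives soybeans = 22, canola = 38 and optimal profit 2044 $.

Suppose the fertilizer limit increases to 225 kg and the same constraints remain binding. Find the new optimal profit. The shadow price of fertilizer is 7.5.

2051.5

Δb = 1, so new z* = 2044 + (7.5)·(1) = 2044 + 7.5 = 2051.5.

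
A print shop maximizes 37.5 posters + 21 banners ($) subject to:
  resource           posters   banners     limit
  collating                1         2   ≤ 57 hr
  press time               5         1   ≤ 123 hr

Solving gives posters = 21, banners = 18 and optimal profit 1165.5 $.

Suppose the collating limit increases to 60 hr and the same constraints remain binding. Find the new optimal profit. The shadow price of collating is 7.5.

1188

Δb = 3, so new z* = 1165.5 + (7.5)·(3) = 1165.5 + 22.5 = 1188.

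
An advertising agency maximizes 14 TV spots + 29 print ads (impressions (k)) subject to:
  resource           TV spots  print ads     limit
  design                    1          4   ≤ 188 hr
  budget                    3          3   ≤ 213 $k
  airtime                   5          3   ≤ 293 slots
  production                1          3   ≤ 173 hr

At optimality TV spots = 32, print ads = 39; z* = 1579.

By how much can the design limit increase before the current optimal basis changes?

36

Binding constraints: design, budget. The basis is B = [[1,4],[3,3]] with det -9.
Per unit increase in design, x* moves by d = (-0.3333, 0.3333).
The basis stays optimal until production becomes binding; allowable increase = 36 hr.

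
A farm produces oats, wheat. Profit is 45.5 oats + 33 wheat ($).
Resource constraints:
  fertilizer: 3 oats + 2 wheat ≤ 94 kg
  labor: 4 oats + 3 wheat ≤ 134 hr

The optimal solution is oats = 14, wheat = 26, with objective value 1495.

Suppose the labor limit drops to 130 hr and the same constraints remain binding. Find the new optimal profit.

1463

At the optimum: fertilizer uses 94 of 94 (binding); labor uses 134 of 134 (binding).
The binding rows give the dual system: 3·y_fertilizer + 4·y_labor = 45.5 and 2·y_fertilizer + 3·y_labor = 33.
This yields shadow prices y_fertilizer = 4.5, y_labor = 8.
Δz = y_labor·Δb = 8 × (-4) = -32, so new z* = 1495 − 32 = 1463.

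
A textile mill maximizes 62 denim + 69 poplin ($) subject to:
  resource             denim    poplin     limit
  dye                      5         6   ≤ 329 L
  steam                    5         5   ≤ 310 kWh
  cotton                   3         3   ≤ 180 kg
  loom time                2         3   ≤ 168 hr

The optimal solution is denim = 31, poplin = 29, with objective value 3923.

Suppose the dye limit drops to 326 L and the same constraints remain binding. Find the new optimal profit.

3902

At the optimum: dye uses 329 of 329 (binding); steam uses 300 of 310 (slack = 10); cotton uses 180 of 180 (binding); loom time uses 149 of 168 (slack = 19).
Since steam, loom time are not tight, their duals are 0.
From A_Bᵀ y = c: 5·y_dye + 3·y_cotton = 62; 6·y_dye + 3·y_cotton = 69.
→ y_dye = 7 and y_cotton = 9.
Δz = y_dye·Δb = 7 × (-3) = -21, so new z* = 3923 − 21 = 3902.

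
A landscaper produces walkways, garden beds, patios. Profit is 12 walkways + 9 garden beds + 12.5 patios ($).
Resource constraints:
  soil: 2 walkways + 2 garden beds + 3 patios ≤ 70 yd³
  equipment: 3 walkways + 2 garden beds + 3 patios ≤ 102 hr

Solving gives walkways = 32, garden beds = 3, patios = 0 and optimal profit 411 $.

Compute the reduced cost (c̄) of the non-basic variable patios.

Check each constraint at x*: soil 70/70 (tight); equipment 102/102 (tight).
Dual feasibility on the basic columns requires 2·y_soil + 3·y_equipment = 12, 2·y_soil + 2·y_equipment = 9.
→ y_soil = 1.5 and y_equipment = 3.
Reduced cost of patios: c₃ − yᵀa₃ = 12.5 − (1.5·3 + 3·3) = 12.5 − 13.5 = -1.

-1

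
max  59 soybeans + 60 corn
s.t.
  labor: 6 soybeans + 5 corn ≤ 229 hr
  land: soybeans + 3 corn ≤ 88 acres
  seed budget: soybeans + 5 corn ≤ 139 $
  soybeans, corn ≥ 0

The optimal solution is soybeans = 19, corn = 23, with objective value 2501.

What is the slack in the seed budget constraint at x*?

5

seed budget used = 1·19 + 5·23 = 134; slack = 139 − 134 = 5.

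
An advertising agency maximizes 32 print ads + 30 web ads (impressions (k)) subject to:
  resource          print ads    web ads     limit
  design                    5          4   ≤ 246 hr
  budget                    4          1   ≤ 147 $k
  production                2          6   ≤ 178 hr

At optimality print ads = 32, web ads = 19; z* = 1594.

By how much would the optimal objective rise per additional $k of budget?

Binding: budget and production. Non-binding: design (10 unused).
Since design is not tight, its dual is 0.
Dual feasibility on the basic columns requires 4·y_budget + 2·y_production = 32, 1·y_budget + 6·y_production = 30.
Solving: y_budget = 6, y_production = 4.
Shadow price of budget = 6.

6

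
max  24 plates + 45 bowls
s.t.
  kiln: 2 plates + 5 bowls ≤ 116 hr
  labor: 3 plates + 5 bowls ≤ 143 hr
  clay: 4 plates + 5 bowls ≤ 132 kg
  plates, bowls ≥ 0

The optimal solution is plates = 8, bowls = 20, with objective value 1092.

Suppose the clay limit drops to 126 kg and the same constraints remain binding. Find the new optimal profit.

1074

Binding: kiln and clay. Non-binding: labor (19 unused).
By complementary slackness, y = 0 for the non-binding constraint.
From A_Bᵀ y = c: 2·y_kiln + 4·y_clay = 24; 5·y_kiln + 5·y_clay = 45.
This yields shadow prices y_kiln = 6, y_clay = 3.
Δz = y_clay·Δb = 3 × (-6) = -18, so new z* = 1092 − 18 = 1074.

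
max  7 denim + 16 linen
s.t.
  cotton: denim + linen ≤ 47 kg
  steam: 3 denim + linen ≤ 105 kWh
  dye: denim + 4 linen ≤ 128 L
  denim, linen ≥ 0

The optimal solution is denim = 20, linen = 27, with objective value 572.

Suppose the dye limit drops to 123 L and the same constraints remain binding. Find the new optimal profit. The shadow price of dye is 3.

Δb = -5, so new z* = 572 + (3)·(-5) = 572 − 15 = 557.

557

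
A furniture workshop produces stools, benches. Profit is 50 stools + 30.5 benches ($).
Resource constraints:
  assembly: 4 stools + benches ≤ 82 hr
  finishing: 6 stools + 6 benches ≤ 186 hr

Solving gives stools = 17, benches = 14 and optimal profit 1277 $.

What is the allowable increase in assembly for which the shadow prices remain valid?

Binding constraints: assembly, finishing. The basis is B = [[4,1],[6,6]] with det 18.
Per unit increase in assembly, x* moves by d = (0.3333, -0.3333).
The basis stays optimal until benches reaches 0; allowable increase = 42 hr.

42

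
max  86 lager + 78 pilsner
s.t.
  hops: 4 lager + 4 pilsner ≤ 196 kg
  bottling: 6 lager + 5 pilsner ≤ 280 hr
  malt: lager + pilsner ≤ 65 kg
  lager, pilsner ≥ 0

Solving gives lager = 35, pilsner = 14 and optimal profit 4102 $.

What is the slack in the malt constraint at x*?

16

malt used = 1·35 + 1·14 = 49; slack = 65 − 49 = 16.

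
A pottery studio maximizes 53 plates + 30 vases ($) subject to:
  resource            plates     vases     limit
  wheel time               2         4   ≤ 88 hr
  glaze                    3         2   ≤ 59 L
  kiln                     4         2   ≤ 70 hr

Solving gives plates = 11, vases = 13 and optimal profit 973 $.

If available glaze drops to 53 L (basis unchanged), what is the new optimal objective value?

Check each constraint at x*: wheel time 74/88 (slack 14); glaze 59/59 (tight); kiln 70/70 (tight).
By complementary slackness, y = 0 for the non-binding constraint.
Dual feasibility on the basic columns requires 3·y_glaze + 4·y_kiln = 53, 2·y_glaze + 2·y_kiln = 30.
This yields shadow prices y_glaze = 7, y_kiln = 8.
Δz = y_glaze·Δb = 7 × (-6) = -42, so new z* = 973 − 42 = 931.

931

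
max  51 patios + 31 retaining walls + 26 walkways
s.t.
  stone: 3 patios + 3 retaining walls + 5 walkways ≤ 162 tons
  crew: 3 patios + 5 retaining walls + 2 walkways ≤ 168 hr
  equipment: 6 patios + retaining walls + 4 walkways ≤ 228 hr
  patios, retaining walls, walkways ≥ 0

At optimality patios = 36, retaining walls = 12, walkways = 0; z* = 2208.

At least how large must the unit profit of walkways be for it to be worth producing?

34

Check each constraint at x*: stone 144/162 (slack 18); crew 168/168 (tight); equipment 228/228 (tight).
Slack constraints have shadow price 0 (complementary slackness).
From A_Bᵀ y = c: 3·y_crew + 6·y_equipment = 51; 5·y_crew + 1·y_equipment = 31.
Solving: y_crew = 5, y_equipment = 6.
walkways enters the basis when its profit ≥ yᵀa₃ = 5·2 + 6·4 = 34.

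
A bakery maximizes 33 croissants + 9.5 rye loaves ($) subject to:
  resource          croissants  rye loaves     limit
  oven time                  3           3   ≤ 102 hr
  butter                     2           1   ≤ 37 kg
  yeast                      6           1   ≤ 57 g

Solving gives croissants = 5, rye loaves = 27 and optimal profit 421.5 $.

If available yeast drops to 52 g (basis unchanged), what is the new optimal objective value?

404

Binding: butter and yeast. Non-binding: oven time (6 unused).
Since oven time is not tight, its dual is 0.
Dual feasibility on the basic columns requires 2·y_butter + 6·y_yeast = 33, 1·y_butter + 1·y_yeast = 9.5.
This yields shadow prices y_butter = 6, y_yeast = 3.5.
Δz = y_yeast·Δb = 3.5 × (-5) = -17.5, so new z* = 421.5 − 17.5 = 404.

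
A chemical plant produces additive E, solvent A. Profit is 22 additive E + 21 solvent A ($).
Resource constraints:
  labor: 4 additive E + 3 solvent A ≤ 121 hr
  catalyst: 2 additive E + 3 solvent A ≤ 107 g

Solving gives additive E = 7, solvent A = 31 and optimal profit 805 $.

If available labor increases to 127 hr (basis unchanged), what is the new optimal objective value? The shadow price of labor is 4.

Δb = 6, so new z* = 805 + (4)·(6) = 805 + 24 = 829.

829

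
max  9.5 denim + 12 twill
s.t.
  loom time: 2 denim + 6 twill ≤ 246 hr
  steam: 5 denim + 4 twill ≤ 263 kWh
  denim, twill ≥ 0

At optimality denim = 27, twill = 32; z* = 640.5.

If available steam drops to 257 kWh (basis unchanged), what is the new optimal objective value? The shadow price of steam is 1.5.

Δb = -6, so new z* = 640.5 + (1.5)·(-6) = 640.5 − 9 = 631.5.

631.5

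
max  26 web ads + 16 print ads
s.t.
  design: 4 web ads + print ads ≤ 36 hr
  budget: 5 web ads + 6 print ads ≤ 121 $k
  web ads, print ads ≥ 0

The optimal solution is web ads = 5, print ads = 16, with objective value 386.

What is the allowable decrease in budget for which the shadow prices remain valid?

76

Binding constraints: design, budget. The basis is B = [[4,1],[5,6]] with det 19.
Per unit decrease in budget, x* moves by d = (0.0526, -0.2105).
The basis stays optimal until print ads reaches 0; allowable decrease = 76 $k.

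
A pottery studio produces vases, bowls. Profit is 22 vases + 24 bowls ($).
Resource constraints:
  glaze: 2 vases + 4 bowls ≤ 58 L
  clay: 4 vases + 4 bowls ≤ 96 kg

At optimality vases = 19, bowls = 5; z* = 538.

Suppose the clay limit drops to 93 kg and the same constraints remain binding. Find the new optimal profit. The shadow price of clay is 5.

523

Δb = -3, so new z* = 538 + (5)·(-3) = 538 − 15 = 523.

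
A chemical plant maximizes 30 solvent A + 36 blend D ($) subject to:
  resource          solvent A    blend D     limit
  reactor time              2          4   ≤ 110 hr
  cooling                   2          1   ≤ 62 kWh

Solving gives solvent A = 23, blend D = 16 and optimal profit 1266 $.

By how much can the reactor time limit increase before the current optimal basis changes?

138

Binding constraints: reactor time, cooling. The basis is B = [[2,4],[2,1]] with det -6.
Per unit increase in reactor time, x* moves by d = (-0.1667, 0.3333).
The basis stays optimal until solvent A reaches 0; allowable increase = 138 hr.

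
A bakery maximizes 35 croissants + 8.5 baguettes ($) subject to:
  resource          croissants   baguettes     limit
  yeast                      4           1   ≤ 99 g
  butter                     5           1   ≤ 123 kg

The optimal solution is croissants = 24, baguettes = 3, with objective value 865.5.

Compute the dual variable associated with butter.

Check each constraint at x*: yeast 99/99 (tight); butter 123/123 (tight).
The binding rows give the dual system: 4·y_yeast + 5·y_butter = 35 and 1·y_yeast + 1·y_butter = 8.5.
→ y_yeast = 7.5 and y_butter = 1.
Shadow price of butter = 1.

1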